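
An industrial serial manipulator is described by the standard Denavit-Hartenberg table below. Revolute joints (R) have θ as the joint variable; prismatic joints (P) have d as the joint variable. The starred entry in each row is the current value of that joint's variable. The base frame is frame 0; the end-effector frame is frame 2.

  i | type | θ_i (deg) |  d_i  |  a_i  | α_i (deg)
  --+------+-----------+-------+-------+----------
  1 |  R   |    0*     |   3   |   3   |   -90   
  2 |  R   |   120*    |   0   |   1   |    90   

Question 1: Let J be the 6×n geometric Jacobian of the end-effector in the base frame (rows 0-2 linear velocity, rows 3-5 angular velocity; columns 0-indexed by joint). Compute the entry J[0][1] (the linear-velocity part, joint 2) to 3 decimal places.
-0.866

axis z_1 = (0.0000,1.0000,0.0000); lever o_n−o_1 = (-0.5000,0.0000,-0.8660)
cross product → J_v[:, 1] = (-0.8660,-0.0000,0.5000)
J_ω[:, 1] = z_1
entry J[0][1] = -0.8660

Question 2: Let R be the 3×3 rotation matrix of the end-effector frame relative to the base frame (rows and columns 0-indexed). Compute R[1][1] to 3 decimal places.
1.000

End-effector y-axis (col 1 of R) = (-0.0000,1.0000,0.0000)
R[1][1] = 1.0000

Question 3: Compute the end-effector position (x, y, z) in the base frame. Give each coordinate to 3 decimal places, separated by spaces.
2.500 0.000 2.134

after link 1: o_1 = (3.0000, 0.0000, 3.0000)
after link 2: o_2 = (2.5000, 0.0000, 2.1340)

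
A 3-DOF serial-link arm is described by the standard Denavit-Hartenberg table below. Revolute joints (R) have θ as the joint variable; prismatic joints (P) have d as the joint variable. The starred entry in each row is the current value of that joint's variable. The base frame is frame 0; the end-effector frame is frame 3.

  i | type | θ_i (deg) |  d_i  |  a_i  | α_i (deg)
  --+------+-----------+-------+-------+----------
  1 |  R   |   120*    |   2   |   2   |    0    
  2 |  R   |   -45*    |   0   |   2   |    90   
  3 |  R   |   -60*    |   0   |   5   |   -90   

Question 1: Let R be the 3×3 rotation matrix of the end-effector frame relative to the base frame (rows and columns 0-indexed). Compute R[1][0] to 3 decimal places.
End-effector x-axis (col 0 of R) = (0.1294,0.4830,-0.8660)
R[1][0] = 0.4830

0.483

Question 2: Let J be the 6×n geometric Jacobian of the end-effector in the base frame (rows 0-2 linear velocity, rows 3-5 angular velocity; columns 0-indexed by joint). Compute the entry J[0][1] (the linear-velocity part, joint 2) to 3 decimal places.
-4.347

axis z_1 = (0.0000,0.0000,1.0000); lever o_n−o_1 = (1.1647,4.3467,-4.3301)
cross product → J_v[:, 1] = (-4.3467,1.1647,0.0000)
J_ω[:, 1] = z_1
entry J[0][1] = -4.3467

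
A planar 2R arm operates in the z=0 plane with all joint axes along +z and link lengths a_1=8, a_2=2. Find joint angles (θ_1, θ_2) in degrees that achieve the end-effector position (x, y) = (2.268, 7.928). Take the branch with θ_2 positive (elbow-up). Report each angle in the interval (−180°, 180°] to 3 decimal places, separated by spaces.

59.999 90.005

cos θ_2 = (67.9970−8²−2²)/(2·8·2) = -0.0001; θ_2 = 90.0054° (elbow-up)
β = atan2(7.9280,2.2680) = 74.0355°; ψ = atan2(2.0000,7.9998) = 14.0366°
θ_1 = β − ψ = 59.9990°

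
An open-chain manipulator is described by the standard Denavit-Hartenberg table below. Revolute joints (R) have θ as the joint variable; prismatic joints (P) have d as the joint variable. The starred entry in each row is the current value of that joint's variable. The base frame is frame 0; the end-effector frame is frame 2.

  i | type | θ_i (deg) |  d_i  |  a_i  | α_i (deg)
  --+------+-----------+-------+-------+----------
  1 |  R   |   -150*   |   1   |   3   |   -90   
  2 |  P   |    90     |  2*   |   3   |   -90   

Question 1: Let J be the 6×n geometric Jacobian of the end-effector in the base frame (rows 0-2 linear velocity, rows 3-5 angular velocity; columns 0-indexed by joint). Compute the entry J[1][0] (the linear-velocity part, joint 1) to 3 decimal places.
-1.598

axis z_0 = ẑ; lever o_n−o_0 = (-1.5981,-3.2321,-2.0000)
cross product → J_v[:, 0] = (3.2321,-1.5981,0.0000)
J_ω[:, 0] = z_0
entry J[1][0] = -1.5981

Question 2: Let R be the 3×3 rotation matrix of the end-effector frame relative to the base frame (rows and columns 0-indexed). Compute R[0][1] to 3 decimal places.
End-effector y-axis (col 1 of R) = (-0.5000,0.8660,-0.0000)
R[0][1] = -0.5000

-0.500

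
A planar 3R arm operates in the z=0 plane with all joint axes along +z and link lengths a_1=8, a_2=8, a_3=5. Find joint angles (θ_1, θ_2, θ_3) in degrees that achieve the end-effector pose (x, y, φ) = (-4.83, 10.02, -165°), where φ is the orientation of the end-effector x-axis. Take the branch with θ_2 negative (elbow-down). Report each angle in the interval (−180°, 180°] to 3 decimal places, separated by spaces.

wrist centre = target − a_3·(cos φ, sin φ) = (-0.0004, 11.3141)
cos θ_2 = (128.0088−8²−8²)/(2·8·8) = 0.0001; θ_2 = -89.9961° (elbow-down)
β = atan2(11.3141,-0.0004) = 90.0019°; ψ = atan2(-8.0000,8.0005) = -44.9980°
θ_1 = β − ψ = 134.9999°
θ_3 = φ − θ_1 − θ_2 = 149.9962° (wrapped to (-180°,180°])

135.000 -89.996 149.996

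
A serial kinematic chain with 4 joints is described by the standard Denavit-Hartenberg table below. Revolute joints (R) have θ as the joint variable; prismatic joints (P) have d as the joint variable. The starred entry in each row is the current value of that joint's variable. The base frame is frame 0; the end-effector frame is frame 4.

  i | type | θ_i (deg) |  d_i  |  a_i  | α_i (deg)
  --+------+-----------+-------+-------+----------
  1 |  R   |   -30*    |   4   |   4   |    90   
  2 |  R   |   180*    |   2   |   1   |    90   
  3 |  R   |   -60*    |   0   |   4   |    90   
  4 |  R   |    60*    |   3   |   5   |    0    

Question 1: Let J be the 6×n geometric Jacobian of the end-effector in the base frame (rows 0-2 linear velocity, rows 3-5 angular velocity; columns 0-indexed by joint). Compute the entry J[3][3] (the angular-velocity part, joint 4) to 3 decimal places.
1.000

axis z_3 = (1.0000,0.0000,-0.0000); lever o_n−o_3 = (3.0000,2.5000,4.3301)
cross product → J_v[:, 3] = (0.0000,-4.3301,2.5000)
J_ω[:, 3] = z_3
entry J[3][3] = 1.0000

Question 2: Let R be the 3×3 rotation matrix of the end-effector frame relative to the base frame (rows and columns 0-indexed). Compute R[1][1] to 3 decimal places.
End-effector y-axis (col 1 of R) = (0.0000,-0.8660,0.5000)
R[1][1] = -0.8660

-0.866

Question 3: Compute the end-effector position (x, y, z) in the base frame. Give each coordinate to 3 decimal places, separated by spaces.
after link 1: o_1 = (3.4641, -2.0000, 4.0000)
after link 2: o_2 = (1.5981, -3.2321, 4.0000)
after link 3: o_3 = (1.5981, 0.7679, 4.0000)
after link 4: o_4 = (4.5981, 3.2679, 8.3301)

4.598 3.268 8.330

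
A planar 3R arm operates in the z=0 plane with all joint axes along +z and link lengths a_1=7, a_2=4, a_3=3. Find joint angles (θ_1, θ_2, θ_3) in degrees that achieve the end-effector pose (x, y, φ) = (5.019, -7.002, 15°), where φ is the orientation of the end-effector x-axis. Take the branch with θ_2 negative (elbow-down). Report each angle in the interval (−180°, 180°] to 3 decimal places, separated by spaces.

wrist centre = target − a_3·(cos φ, sin φ) = (2.1212, -7.7785)
cos θ_2 = (65.0040−7²−4²)/(2·7·4) = 0.0001; θ_2 = -89.9959° (elbow-down)
β = atan2(-7.7785,2.1212) = -74.7461°; ψ = atan2(-4.0000,7.0003) = -29.7439°
θ_1 = β − ψ = -45.0022°
θ_3 = φ − θ_1 − θ_2 = 149.9981° (wrapped to (-180°,180°])

-45.002 -89.996 149.998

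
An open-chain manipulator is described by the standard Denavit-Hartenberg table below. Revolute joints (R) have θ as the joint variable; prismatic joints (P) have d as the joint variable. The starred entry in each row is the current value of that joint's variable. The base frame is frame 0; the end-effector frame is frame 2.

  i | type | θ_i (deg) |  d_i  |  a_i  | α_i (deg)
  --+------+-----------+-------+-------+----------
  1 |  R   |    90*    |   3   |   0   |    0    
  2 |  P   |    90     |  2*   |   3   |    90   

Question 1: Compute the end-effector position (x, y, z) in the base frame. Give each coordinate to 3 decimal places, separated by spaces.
after link 1: o_1 = (0.0000, 0.0000, 3.0000)
after link 2: o_2 = (-3.0000, 0.0000, 5.0000)

-3.000 0.000 5.000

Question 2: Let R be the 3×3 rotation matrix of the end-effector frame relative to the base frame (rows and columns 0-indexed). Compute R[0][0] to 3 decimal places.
End-effector x-axis (col 0 of R) = (-1.0000,0.0000,0.0000)
R[0][0] = -1.0000

-1.000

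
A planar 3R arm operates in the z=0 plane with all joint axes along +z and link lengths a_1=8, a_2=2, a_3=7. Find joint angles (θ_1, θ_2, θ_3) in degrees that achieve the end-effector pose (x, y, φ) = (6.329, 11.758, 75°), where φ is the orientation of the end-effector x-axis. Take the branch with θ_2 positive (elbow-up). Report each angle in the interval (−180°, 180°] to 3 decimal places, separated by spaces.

wrist centre = target − a_3·(cos φ, sin φ) = (4.5173, 4.9965)
cos θ_2 = (45.3709−8²−2²)/(2·8·2) = -0.7072; θ_2 = 135.0043° (elbow-up)
β = atan2(4.9965,4.5173) = 47.8838°; ψ = atan2(1.4141,6.5857) = 12.1188°
θ_1 = β − ψ = 35.7650°
θ_3 = φ − θ_1 − θ_2 = -95.7693° (wrapped to (-180°,180°])

35.765 135.004 -95.769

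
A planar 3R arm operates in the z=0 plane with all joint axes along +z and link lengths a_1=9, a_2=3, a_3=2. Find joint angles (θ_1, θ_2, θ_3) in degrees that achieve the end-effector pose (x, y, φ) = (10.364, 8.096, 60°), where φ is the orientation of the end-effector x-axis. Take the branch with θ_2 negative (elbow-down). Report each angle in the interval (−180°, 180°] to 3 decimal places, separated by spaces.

wrist centre = target − a_3·(cos φ, sin φ) = (9.3640, 6.3639)
cos θ_2 = (128.1843−9²−3²)/(2·9·3) = 0.7071; θ_2 = -44.9991° (elbow-down)
β = atan2(6.3639,9.3640) = 34.2008°; ψ = atan2(-2.1213,11.1214) = -10.7989°
θ_1 = β − ψ = 44.9996°
θ_3 = φ − θ_1 − θ_2 = 59.9995° (wrapped to (-180°,180°])

45.000 -44.999 59.999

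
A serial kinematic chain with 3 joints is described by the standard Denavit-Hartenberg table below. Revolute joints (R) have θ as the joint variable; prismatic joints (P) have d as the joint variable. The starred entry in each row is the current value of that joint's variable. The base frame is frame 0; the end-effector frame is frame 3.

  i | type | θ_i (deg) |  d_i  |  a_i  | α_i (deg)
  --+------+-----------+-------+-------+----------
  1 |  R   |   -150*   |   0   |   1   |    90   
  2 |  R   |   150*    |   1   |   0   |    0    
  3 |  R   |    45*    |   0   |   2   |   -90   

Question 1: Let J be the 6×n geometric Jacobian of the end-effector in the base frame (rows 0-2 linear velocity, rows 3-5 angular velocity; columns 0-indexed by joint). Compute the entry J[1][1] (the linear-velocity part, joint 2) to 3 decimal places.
-0.259

axis z_1 = (-0.5000,0.8660,0.0000); lever o_n−o_1 = (1.1730,1.8320,-0.5176)
cross product → J_v[:, 1] = (-0.4483,-0.2588,-1.9319)
J_ω[:, 1] = z_1
entry J[1][1] = -0.2588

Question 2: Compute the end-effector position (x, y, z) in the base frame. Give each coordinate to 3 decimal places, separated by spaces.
after link 1: o_1 = (-0.8660, -0.5000, 0.0000)
after link 2: o_2 = (-1.3660, 0.3660, 0.0000)
after link 3: o_3 = (0.3070, 1.3320, -0.5176)

0.307 1.332 -0.518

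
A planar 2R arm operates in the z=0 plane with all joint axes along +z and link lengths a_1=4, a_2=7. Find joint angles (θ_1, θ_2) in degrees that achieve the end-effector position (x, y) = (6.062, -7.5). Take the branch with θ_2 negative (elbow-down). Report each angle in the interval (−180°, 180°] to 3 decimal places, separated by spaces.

cos θ_2 = (92.9978−4²−7²)/(2·4·7) = 0.5000; θ_2 = -60.0025° (elbow-down)
β = atan2(-7.5000,6.0620) = -51.0525°; ψ = atan2(-6.0623,7.4997) = -38.9500°
θ_1 = β − ψ = -12.1025°

-12.103 -60.003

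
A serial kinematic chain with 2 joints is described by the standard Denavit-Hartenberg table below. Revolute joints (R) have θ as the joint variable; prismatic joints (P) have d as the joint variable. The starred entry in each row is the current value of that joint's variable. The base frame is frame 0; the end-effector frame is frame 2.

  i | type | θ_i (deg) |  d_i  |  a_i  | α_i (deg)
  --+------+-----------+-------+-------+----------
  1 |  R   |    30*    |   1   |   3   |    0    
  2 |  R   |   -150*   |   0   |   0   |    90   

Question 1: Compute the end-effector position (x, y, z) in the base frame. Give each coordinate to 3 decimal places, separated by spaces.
after link 1: o_1 = (2.5981, 1.5000, 1.0000)
after link 2: o_2 = (2.5981, 1.5000, 1.0000)

2.598 1.500 1.000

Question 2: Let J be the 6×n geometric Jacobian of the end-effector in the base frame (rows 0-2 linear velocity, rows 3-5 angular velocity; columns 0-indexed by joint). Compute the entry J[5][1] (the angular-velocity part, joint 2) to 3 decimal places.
1.000

axis z_1 = (0.0000,0.0000,1.0000); lever o_n−o_1 = (0.0000,0.0000,0.0000)
cross product → J_v[:, 1] = (0.0000,0.0000,0.0000)
J_ω[:, 1] = z_1
entry J[5][1] = 1.0000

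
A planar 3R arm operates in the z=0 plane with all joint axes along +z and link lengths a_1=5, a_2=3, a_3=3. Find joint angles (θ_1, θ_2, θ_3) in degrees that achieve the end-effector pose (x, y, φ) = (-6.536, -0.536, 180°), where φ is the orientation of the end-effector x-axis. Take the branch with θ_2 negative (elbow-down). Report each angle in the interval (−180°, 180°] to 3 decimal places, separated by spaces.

wrist centre = target − a_3·(cos φ, sin φ) = (-3.5360, -0.5360)
cos θ_2 = (12.7906−5²−3²)/(2·5·3) = -0.7070; θ_2 = -134.9897° (elbow-down)
β = atan2(-0.5360,-3.5360) = -171.3805°; ψ = atan2(-2.1217,2.8791) = -36.3881°
θ_1 = β − ψ = -134.9924°
θ_3 = φ − θ_1 − θ_2 = 89.9822° (wrapped to (-180°,180°])

-134.992 -134.990 89.982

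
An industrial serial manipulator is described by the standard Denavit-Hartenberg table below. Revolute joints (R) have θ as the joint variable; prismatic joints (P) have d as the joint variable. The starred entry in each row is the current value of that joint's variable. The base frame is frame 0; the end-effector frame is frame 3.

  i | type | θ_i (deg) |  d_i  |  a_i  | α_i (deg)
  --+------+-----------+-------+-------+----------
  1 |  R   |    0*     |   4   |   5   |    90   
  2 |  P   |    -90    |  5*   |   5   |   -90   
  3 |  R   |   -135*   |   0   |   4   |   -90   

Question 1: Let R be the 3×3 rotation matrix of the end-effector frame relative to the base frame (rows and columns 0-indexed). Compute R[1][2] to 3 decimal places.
-0.707

End-effector z-axis (col 2 of R) = (0.0000,-0.7071,-0.7071)
R[1][2] = -0.7071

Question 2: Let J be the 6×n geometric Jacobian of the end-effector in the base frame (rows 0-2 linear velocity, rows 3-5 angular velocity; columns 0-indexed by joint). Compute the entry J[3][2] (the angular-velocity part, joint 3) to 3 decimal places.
axis z_2 = (1.0000,-0.0000,0.0000); lever o_n−o_2 = (0.0000,-2.8284,2.8284)
cross product → J_v[:, 2] = (0.0000,-2.8284,-2.8284)
J_ω[:, 2] = z_2
entry J[3][2] = 1.0000

1.000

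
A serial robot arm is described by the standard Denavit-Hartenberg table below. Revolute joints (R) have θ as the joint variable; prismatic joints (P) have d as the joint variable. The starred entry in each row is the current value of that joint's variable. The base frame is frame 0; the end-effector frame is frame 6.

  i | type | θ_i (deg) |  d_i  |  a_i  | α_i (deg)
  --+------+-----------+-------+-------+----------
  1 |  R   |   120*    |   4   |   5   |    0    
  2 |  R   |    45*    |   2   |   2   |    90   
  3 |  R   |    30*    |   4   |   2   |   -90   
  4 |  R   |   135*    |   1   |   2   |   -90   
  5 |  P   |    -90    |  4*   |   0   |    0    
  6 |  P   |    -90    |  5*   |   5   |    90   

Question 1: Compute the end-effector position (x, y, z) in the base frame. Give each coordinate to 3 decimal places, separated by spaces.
after link 1: o_1 = (-2.5000, 4.3301, 4.0000)
after link 2: o_2 = (-4.4319, 4.8478, 6.0000)
after link 3: o_3 = (-5.0696, 9.1598, 7.0000)
after link 4: o_4 = (-3.7697, 7.3473, 7.1589)
after link 5: o_5 = (-0.6716, 9.4454, 5.7447)
after link 6: o_6 = (1.1585, 16.2755, 5.7447)

1.159 16.276 5.745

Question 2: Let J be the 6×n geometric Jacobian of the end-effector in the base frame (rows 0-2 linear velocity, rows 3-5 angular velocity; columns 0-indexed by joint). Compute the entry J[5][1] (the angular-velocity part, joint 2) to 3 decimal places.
axis z_1 = (0.0000,0.0000,1.0000); lever o_n−o_1 = (3.6585,11.9454,1.7447)
cross product → J_v[:, 1] = (-11.9454,3.6585,0.0000)
J_ω[:, 1] = z_1
entry J[5][1] = 1.0000

1.000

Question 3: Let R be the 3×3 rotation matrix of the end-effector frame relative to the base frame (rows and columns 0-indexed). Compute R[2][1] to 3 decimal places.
-0.354

End-effector y-axis (col 1 of R) = (0.7745,0.5245,-0.3536)
R[2][1] = -0.3536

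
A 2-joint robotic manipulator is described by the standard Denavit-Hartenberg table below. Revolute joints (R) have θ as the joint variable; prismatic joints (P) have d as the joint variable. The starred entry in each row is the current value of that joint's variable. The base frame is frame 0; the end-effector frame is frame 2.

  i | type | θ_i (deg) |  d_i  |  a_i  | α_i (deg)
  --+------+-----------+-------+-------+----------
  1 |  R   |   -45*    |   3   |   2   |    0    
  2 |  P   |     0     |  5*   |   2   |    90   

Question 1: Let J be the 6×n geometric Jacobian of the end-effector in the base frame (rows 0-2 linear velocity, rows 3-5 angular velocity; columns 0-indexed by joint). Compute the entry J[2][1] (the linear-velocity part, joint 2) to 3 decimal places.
1.000

prismatic axis z_1 = (0.0000,0.0000,1.0000)
J_v[:, 1] = z_1; J_ω[:, 1] = (0,0,0)
entry J[2][1] = 1.0000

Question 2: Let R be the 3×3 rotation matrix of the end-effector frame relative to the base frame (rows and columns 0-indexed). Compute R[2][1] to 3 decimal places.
1.000

End-effector y-axis (col 1 of R) = (0.0000,0.0000,1.0000)
R[2][1] = 1.0000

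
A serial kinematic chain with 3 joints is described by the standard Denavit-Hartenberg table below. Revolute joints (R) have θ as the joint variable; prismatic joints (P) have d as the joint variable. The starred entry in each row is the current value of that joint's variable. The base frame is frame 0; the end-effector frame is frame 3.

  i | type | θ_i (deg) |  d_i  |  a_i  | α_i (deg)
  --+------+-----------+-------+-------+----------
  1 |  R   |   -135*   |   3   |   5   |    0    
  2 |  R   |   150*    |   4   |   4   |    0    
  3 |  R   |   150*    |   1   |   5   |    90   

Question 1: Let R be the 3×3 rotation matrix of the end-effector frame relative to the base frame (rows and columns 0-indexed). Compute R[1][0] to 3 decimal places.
0.259

End-effector x-axis (col 0 of R) = (-0.9659,0.2588,0.0000)
R[1][0] = 0.2588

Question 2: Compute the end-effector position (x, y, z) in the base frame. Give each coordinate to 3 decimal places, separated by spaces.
-4.501 -1.206 8.000

after link 1: o_1 = (-3.5355, -3.5355, 3.0000)
after link 2: o_2 = (0.3282, -2.5003, 7.0000)
after link 3: o_3 = (-4.5015, -1.2062, 8.0000)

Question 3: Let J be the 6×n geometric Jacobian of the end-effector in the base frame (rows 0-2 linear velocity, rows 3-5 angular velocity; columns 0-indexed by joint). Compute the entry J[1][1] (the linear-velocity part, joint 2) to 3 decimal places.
-0.966

axis z_1 = (0.0000,0.0000,1.0000); lever o_n−o_1 = (-0.9659,2.3294,5.0000)
cross product → J_v[:, 1] = (-2.3294,-0.9659,0.0000)
J_ω[:, 1] = z_1
entry J[1][1] = -0.9659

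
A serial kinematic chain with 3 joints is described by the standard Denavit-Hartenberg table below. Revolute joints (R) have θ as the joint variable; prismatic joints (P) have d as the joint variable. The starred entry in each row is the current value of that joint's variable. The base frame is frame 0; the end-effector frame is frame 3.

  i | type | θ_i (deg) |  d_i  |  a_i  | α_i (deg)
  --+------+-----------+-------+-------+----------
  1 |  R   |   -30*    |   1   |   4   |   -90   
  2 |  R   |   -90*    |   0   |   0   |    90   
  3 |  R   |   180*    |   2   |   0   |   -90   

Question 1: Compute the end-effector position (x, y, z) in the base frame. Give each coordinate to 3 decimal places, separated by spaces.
1.732 -1.000 1.000

after link 1: o_1 = (3.4641, -2.0000, 1.0000)
after link 2: o_2 = (3.4641, -2.0000, 1.0000)
after link 3: o_3 = (1.7321, -1.0000, 1.0000)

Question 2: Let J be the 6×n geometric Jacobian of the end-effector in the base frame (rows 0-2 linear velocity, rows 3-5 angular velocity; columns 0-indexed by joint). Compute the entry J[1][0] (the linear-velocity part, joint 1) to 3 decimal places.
axis z_0 = ẑ; lever o_n−o_0 = (1.7321,-1.0000,1.0000)
cross product → J_v[:, 0] = (1.0000,1.7321,-0.0000)
J_ω[:, 0] = z_0
entry J[1][0] = 1.7321

1.732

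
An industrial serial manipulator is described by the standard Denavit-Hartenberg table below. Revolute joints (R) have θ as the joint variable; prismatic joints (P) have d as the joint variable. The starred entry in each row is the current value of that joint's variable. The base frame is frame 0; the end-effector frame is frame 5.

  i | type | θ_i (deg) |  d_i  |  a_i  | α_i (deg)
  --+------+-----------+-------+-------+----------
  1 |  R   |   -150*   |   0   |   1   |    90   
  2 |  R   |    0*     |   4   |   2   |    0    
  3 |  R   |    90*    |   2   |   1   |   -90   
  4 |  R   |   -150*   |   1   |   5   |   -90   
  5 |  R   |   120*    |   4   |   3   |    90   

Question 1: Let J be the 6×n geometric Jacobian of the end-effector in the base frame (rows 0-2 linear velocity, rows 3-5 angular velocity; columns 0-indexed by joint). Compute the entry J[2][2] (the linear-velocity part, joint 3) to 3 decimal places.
axis z_2 = (-0.5000,0.8660,0.0000); lever o_n−o_2 = (-4.9910,5.4486,-0.0311)
cross product → J_v[:, 2] = (-0.0269,-0.0155,1.5981)
J_ω[:, 2] = z_2
entry J[2][2] = 1.5981

1.598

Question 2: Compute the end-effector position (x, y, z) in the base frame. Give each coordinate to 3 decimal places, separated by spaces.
-9.589 7.413 -0.031

after link 1: o_1 = (-0.8660, -0.5000, 0.0000)
after link 2: o_2 = (-4.5981, 1.9641, 0.0000)
after link 3: o_3 = (-5.5981, 3.6962, 1.0000)
after link 4: o_4 = (-5.9821, 6.3612, -3.3301)
after link 5: o_5 = (-9.5891, 7.4127, -0.0311)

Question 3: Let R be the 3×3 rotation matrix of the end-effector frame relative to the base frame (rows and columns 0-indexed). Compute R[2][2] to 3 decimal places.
-0.750

End-effector z-axis (col 2 of R) = (-0.6495,0.1250,-0.7500)
R[2][2] = -0.7500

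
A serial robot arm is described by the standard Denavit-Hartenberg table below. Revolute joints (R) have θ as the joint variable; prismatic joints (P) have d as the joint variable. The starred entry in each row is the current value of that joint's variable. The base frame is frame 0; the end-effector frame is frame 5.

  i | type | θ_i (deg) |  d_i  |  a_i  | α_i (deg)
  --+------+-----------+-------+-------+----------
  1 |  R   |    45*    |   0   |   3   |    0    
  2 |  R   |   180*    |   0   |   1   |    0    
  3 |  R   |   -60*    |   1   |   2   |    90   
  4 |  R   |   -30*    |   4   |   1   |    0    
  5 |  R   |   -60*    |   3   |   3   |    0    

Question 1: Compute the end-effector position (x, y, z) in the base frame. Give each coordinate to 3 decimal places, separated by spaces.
after link 1: o_1 = (2.1213, 2.1213, 0.0000)
after link 2: o_2 = (1.4142, 1.4142, 0.0000)
after link 3: o_3 = (-0.5176, 1.9319, 1.0000)
after link 4: o_4 = (-0.3189, 6.0197, 0.5000)
after link 5: o_5 = (0.4576, 8.9175, -2.5000)

0.458 8.917 -2.500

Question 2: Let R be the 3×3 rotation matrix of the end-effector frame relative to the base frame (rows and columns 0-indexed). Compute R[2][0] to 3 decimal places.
End-effector x-axis (col 0 of R) = (-0.0000,0.0000,-1.0000)
R[2][0] = -1.0000

-1.000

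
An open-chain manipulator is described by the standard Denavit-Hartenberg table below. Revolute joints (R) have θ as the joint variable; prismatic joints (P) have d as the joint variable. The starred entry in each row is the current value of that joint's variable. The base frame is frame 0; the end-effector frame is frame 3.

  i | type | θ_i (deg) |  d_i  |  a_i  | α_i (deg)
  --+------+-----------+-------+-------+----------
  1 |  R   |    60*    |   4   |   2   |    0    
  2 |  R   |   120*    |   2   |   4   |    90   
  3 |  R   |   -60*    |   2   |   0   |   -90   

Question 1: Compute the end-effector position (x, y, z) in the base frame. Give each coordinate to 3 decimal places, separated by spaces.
after link 1: o_1 = (1.0000, 1.7321, 4.0000)
after link 2: o_2 = (-3.0000, 1.7321, 6.0000)
after link 3: o_3 = (-3.0000, 3.7321, 6.0000)

-3.000 3.732 6.000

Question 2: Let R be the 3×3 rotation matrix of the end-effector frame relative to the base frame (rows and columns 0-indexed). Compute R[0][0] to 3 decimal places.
-0.500

End-effector x-axis (col 0 of R) = (-0.5000,0.0000,-0.8660)
R[0][0] = -0.5000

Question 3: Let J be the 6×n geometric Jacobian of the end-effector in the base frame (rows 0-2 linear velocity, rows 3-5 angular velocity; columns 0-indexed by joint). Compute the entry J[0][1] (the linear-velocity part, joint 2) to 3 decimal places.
-2.000

axis z_1 = (0.0000,0.0000,1.0000); lever o_n−o_1 = (-4.0000,2.0000,2.0000)
cross product → J_v[:, 1] = (-2.0000,-4.0000,0.0000)
J_ω[:, 1] = z_1
entry J[0][1] = -2.0000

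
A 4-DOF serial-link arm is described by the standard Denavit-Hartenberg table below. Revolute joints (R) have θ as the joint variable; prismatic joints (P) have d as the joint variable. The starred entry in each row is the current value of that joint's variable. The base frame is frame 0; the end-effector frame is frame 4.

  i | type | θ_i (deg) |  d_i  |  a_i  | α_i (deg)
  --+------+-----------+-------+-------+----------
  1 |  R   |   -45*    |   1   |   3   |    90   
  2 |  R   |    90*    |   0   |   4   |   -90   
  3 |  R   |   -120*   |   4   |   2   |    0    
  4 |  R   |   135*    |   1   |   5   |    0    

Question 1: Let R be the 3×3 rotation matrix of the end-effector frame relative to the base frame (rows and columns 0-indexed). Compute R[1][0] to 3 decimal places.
0.183

End-effector x-axis (col 0 of R) = (0.1830,0.1830,0.9659)
R[1][0] = 0.1830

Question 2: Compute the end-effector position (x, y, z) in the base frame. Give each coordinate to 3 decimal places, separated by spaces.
-1.724 1.105 8.830

after link 1: o_1 = (2.1213, -2.1213, 1.0000)
after link 2: o_2 = (2.1213, -2.1213, 5.0000)
after link 3: o_3 = (-1.9319, -0.5176, 4.0000)
after link 4: o_4 = (-1.7239, 1.1045, 8.8296)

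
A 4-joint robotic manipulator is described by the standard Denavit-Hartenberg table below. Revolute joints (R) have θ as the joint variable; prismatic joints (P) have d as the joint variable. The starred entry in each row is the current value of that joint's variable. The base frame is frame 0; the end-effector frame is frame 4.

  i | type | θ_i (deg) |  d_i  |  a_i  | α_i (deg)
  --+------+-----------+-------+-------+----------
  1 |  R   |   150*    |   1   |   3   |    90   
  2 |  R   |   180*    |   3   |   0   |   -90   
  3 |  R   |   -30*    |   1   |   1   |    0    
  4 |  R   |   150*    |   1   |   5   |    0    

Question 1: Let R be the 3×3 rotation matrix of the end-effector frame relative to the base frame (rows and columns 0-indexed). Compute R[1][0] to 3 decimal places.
-0.500

End-effector x-axis (col 0 of R) = (-0.8660,-0.5000,-0.0000)
R[1][0] = -0.5000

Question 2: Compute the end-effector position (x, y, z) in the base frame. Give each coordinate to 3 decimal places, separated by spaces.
after link 1: o_1 = (-2.5981, 1.5000, 1.0000)
after link 2: o_2 = (-1.0981, 4.0981, 1.0000)
after link 3: o_3 = (-0.0981, 4.0981, 0.0000)
after link 4: o_4 = (-4.4282, 1.5981, -1.0000)

-4.428 1.598 -1.000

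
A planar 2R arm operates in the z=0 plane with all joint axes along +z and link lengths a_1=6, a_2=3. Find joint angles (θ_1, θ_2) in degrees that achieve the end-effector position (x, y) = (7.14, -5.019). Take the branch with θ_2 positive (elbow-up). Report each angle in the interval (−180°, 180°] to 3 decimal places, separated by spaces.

-45.008 30.022

cos θ_2 = (76.1700−6²−3²)/(2·6·3) = 0.8658; θ_2 = 30.0221° (elbow-up)
β = atan2(-5.0190,7.1400) = -35.1050°; ψ = atan2(1.5010,8.5975) = 9.9032°
θ_1 = β − ψ = -45.0082°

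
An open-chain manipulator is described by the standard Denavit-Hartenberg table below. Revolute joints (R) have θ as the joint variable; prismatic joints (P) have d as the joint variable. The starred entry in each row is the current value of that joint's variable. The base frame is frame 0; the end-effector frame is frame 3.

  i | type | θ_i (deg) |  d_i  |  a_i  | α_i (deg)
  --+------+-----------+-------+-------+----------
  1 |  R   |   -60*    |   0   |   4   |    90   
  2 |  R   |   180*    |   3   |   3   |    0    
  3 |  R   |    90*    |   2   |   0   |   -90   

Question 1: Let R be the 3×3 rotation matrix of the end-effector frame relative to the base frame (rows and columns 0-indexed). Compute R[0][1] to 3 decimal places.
End-effector y-axis (col 1 of R) = (0.8660,0.5000,-0.0000)
R[0][1] = 0.8660

0.866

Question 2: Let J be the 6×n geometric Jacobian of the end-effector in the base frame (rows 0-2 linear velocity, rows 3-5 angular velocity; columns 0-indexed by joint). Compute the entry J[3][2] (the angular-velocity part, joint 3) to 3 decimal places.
-0.866

axis z_2 = (-0.8660,-0.5000,0.0000); lever o_n−o_2 = (-1.7321,-1.0000,0.0000)
cross product → J_v[:, 2] = (0.0000,0.0000,0.0000)
J_ω[:, 2] = z_2
entry J[3][2] = -0.8660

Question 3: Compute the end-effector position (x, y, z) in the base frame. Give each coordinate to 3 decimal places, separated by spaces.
after link 1: o_1 = (2.0000, -3.4641, 0.0000)
after link 2: o_2 = (-2.0981, -2.3660, 0.0000)
after link 3: o_3 = (-3.8301, -3.3660, 0.0000)

-3.830 -3.366 0.000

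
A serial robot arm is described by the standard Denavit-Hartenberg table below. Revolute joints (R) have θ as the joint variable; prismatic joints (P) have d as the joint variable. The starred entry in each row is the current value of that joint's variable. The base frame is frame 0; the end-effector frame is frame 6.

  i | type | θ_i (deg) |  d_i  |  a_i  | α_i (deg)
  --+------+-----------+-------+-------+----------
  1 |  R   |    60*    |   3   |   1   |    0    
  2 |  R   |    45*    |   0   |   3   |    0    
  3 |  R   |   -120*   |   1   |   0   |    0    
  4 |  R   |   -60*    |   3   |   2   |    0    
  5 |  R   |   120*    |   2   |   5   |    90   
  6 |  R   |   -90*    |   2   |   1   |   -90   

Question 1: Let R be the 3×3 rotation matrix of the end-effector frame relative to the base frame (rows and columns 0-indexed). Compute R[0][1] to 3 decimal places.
-0.707

End-effector y-axis (col 1 of R) = (-0.7071,0.7071,-0.0000)
R[0][1] = -0.7071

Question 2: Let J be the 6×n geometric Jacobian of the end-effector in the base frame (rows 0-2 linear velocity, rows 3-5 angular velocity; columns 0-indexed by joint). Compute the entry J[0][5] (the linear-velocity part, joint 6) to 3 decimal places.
0.707

axis z_5 = (0.7071,-0.7071,0.0000); lever o_n−o_5 = (1.4142,-1.4142,-1.0000)
cross product → J_v[:, 5] = (0.7071,0.7071,0.0000)
J_ω[:, 5] = z_5
entry J[0][5] = 0.7071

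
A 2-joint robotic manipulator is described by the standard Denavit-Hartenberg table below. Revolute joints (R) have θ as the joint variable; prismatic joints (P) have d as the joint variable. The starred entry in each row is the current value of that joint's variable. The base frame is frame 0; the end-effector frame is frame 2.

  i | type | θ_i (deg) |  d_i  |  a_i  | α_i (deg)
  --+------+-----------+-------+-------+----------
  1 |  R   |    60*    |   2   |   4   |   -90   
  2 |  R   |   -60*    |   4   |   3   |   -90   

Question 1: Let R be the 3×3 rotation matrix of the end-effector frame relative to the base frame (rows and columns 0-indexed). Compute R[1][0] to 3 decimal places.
End-effector x-axis (col 0 of R) = (0.2500,0.4330,0.8660)
R[1][0] = 0.4330

0.433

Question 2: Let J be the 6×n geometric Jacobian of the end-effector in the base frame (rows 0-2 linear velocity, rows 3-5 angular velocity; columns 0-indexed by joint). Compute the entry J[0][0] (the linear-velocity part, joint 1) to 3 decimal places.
-6.763

axis z_0 = ẑ; lever o_n−o_0 = (-0.7141,6.7631,4.5981)
cross product → J_v[:, 0] = (-6.7631,-0.7141,0.0000)
J_ω[:, 0] = z_0
entry J[0][0] = -6.7631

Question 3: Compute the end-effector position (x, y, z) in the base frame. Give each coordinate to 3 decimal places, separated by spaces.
after link 1: o_1 = (2.0000, 3.4641, 2.0000)
after link 2: o_2 = (-0.7141, 6.7631, 4.5981)

-0.714 6.763 4.598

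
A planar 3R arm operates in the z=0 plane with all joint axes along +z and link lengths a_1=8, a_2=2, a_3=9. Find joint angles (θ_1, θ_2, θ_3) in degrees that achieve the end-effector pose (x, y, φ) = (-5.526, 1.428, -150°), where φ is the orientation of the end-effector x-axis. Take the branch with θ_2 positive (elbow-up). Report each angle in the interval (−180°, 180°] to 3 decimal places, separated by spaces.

wrist centre = target − a_3·(cos φ, sin φ) = (2.2682, 5.9280)
cos θ_2 = (40.2860−8²−2²)/(2·8·2) = -0.8661; θ_2 = 150.0041° (elbow-up)
β = atan2(5.9280,2.2682) = 69.0617°; ψ = atan2(0.9999,6.2679) = 9.0637°
θ_1 = β − ψ = 59.9980°
θ_3 = φ − θ_1 − θ_2 = -0.0021° (wrapped to (-180°,180°])

59.998 150.004 -0.002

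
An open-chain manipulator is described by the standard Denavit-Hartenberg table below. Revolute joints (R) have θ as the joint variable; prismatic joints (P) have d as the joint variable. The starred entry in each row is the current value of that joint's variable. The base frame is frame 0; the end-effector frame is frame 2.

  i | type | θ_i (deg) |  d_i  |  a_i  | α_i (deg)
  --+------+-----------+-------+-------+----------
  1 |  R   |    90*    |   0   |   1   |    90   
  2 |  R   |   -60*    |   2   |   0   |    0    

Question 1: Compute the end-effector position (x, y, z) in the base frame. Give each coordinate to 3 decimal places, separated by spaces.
2.000 1.000 0.000

after link 1: o_1 = (0.0000, 1.0000, 0.0000)
after link 2: o_2 = (2.0000, 1.0000, 0.0000)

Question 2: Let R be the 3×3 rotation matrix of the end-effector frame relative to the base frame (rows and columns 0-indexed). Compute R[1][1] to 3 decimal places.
End-effector y-axis (col 1 of R) = (0.0000,0.8660,0.5000)
R[1][1] = 0.8660

0.866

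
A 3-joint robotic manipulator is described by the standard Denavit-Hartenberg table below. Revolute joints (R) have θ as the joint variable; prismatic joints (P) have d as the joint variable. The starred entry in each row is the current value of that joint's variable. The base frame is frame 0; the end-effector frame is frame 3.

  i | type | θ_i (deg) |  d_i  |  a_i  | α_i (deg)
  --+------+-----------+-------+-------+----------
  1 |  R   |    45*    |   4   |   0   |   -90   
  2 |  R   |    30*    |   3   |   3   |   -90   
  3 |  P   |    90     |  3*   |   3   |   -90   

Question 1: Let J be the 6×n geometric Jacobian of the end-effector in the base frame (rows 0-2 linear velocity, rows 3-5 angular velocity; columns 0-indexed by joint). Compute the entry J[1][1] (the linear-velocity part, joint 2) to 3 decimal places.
-2.898

axis z_1 = (-0.7071,0.7071,0.0000); lever o_n−o_1 = (0.7765,0.7765,-4.0981)
cross product → J_v[:, 1] = (-2.8978,-2.8978,-1.0981)
J_ω[:, 1] = z_1
entry J[1][1] = -2.8978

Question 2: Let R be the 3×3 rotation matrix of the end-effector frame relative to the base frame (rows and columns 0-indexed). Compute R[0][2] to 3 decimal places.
End-effector z-axis (col 2 of R) = (-0.6124,-0.6124,0.5000)
R[0][2] = -0.6124

-0.612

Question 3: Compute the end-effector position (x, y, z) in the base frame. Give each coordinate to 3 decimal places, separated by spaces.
0.776 0.776 -0.098

after link 1: o_1 = (0.0000, 0.0000, 4.0000)
after link 2: o_2 = (-0.2842, 3.9584, 2.5000)
after link 3: o_3 = (0.7765, 0.7765, -0.0981)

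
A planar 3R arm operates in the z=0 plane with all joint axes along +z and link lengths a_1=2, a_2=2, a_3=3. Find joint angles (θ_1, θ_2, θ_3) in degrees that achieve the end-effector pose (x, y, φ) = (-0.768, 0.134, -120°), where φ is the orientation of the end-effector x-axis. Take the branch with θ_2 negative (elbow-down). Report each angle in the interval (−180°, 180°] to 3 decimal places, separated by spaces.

120.001 -90.000 -150.001

wrist centre = target − a_3·(cos φ, sin φ) = (0.7320, 2.7321)
cos θ_2 = (8.0001−2²−2²)/(2·2·2) = 0.0000; θ_2 = -89.9995° (elbow-down)
β = atan2(2.7321,0.7320) = 75.0011°; ψ = atan2(-2.0000,2.0000) = -44.9998°
θ_1 = β − ψ = 120.0009°
θ_3 = φ − θ_1 − θ_2 = -150.0014° (wrapped to (-180°,180°])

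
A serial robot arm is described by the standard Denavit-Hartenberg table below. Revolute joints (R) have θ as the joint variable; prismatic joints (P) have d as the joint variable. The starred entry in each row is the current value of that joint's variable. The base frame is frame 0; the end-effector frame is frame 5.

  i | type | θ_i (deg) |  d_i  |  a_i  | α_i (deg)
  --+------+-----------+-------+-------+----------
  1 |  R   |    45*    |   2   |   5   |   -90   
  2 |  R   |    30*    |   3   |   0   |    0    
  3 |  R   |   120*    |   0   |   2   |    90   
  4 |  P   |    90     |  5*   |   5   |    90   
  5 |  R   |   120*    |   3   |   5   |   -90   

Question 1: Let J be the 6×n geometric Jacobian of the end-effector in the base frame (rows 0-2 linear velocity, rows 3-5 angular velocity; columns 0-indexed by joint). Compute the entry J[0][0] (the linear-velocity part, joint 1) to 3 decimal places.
axis z_0 = ẑ; lever o_n−o_0 = (-0.1167,7.6615,-8.5801)
cross product → J_v[:, 0] = (-7.6615,-0.1167,0.0000)
J_ω[:, 0] = z_0
entry J[0][0] = -7.6615

-7.661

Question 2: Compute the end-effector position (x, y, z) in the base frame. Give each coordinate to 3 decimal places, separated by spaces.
after link 1: o_1 = (3.5355, 3.5355, 2.0000)
after link 2: o_2 = (1.4142, 5.6569, 2.0000)
after link 3: o_3 = (0.1895, 4.4321, 1.0000)
after link 4: o_4 = (-1.5783, 9.7354, -3.3301)
after link 5: o_5 = (-0.1167, 7.6615, -8.5801)

-0.117 7.661 -8.580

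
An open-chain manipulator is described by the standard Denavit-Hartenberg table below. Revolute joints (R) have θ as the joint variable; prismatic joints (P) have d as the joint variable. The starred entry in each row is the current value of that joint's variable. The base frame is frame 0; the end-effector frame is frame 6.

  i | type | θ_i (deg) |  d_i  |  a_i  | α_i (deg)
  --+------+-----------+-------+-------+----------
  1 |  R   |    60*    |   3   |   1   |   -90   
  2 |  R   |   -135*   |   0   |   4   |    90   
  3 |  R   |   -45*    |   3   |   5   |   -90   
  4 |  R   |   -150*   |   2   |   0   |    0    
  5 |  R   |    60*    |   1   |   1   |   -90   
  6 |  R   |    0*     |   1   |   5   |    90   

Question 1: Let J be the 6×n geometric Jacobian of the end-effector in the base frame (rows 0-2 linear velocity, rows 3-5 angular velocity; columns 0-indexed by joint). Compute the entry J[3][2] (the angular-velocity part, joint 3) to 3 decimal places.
-0.354

axis z_2 = (-0.3536,-0.6124,-0.7071); lever o_n−o_2 = (-3.5949,-10.4691,-1.8640)
cross product → J_v[:, 2] = (-6.2614,1.8829,1.5000)
J_ω[:, 2] = z_2
entry J[3][2] = -0.3536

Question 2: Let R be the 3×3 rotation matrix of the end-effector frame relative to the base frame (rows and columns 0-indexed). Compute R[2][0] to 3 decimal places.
-0.707

End-effector x-axis (col 0 of R) = (-0.3536,-0.6124,-0.7071)
R[2][0] = -0.7071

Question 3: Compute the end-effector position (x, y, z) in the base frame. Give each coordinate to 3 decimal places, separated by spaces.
after link 1: o_1 = (0.5000, 0.8660, 3.0000)
after link 2: o_2 = (-0.9142, -1.5835, 5.8284)
after link 3: o_3 = (-0.1630, -7.3534, 6.2071)
after link 4: o_4 = (-1.8878, -7.5123, 7.2071)
after link 5: o_5 = (-3.1037, -8.2042, 7.0000)
after link 6: o_6 = (-4.5091, -12.0526, 3.9645)

-4.509 -12.053 3.964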